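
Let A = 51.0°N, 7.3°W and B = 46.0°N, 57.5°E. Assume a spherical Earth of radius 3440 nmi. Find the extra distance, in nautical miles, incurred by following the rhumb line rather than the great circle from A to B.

Great circle: cos σ = sin φ₁ sin φ₂ + cos φ₁ cos φ₂ cos Δλ,  σ = 0.7300 rad → d_gc = 2511.2 nmi
Rhumb line: Δψ = -0.1318, q = Δφ/Δψ = 0.6619, d_rh = R√(Δφ²+q²Δλ²) = 2592.5 nmi
Excess = 2592.5 − 2511.2 = 81.3 ≈ 81 nmi

81 nmi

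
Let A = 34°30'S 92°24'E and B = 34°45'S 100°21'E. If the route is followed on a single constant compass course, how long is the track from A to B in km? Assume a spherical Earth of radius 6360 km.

Δψ = ln[tan(π/4+φ₂/2)/tan(π/4+φ₁/2)] = -0.0053;  Δφ = -0.0044 rad,  Δλ = +0.1388 rad
q = Δφ/Δψ = 0.8229
d = R·√(Δφ² + q²Δλ²) = 6360·0.11426 = 727 km

727 km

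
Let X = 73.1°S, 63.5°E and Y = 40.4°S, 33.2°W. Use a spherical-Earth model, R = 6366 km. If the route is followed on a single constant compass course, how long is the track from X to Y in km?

6512 km

Rhumb course C = atan2(Δλ, Δψ) with Δψ = ln[tan(π/4+φ₂/2)/tan(π/4+φ₁/2)] = +1.1347, Δλ = -1.6877 → C = 303.91°
d = R·|Δφ| / |cos C| = 6366·0.57072 / 0.55795 = 6512 km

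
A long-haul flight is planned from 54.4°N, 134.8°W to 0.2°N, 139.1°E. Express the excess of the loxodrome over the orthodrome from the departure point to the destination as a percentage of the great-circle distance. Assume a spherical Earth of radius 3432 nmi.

Great circle: σ = 1.5284 rad → d_gc = Rσ = 5245.3 nmi
Rhumb: Δφ = -0.9460, Δλ = -1.5027, Δψ = -1.1326, q = Δφ/Δψ = 0.8352 → d_rh = R√(Δφ²+q²Δλ²) = 5393.9 nmi
Excess = (5393.9 − 5245.3) / 5245.3 = 148.6 / 5245.3 = 2.83% ≈ 2.8%

2.8%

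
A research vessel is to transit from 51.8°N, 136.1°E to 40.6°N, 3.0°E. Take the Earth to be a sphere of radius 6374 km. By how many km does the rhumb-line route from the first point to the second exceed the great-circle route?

1482 km

Great circle: cos σ = sin φ₁ sin φ₂ + cos φ₁ cos φ₂ cos Δλ,  σ = 1.3790 rad → d_gc = 8789.95 km
Rhumb line: Δψ = -0.2839, q = Δφ/Δψ = 0.6886, d_rh = R√(Δφ²+q²Δλ²) = 10272.38 km
Excess = 10272.38 − 8789.95 = 1482.43 ≈ 1482 km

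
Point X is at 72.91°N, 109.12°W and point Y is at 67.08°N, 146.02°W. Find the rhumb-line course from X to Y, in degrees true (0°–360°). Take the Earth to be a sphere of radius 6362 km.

Δψ = ln[tan(π/4+φ₂/2)/tan(π/4+φ₁/2)] = -0.2995
Δλ = -0.6440 rad (taken the short way round)
course = atan2(Δλ, Δψ) = 245.06°

245.1°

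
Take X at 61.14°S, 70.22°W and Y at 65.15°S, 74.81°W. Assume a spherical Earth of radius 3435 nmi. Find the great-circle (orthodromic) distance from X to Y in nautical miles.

Haversine: a = sin²(Δφ/2)+cos φ₁ cos φ₂ sin²(Δλ/2) = 0.00155;  σ = 2·atan2(√a,√(1−a))
σ = 4.512° → d = Rσ = 3435·0.07874 = 270 nmi

270 nmi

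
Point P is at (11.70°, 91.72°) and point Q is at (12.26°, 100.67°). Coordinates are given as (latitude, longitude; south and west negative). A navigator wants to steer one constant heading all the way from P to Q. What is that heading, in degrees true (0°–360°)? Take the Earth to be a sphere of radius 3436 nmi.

Δψ = ln[tan(π/4+φ₂/2)/tan(π/4+φ₁/2)] = +0.0100
Δλ = +0.1562 rad (taken the short way round)
course = atan2(Δλ, Δψ) = 86.34°

86.3°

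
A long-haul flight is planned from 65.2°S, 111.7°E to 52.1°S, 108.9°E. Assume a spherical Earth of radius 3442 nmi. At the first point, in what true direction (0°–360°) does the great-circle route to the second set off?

θ = atan2( sin Δλ·cos φ₂ ,  cos φ₁ sin φ₂ − sin φ₁ cos φ₂ cos Δλ )
  = atan2(-0.0300, +0.2260) = 352.44°

352.4°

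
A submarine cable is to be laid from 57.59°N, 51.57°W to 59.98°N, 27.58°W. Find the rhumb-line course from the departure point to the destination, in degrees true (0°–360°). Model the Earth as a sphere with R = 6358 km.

Δψ = ln[tan(π/4+φ₂/2)/tan(π/4+φ₁/2)] = +0.0805
Δλ = +0.4187 rad (taken the short way round)
course = atan2(Δλ, Δψ) = 79.11°

79.1°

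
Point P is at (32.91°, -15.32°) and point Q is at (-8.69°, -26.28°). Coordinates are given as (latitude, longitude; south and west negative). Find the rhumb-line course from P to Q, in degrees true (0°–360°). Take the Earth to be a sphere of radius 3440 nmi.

194.1°

Δψ = ln[tan(π/4+φ₂/2)/tan(π/4+φ₁/2)] = -0.7611
Δλ = -0.1913 rad (taken the short way round)
course = atan2(Δλ, Δψ) = 194.11°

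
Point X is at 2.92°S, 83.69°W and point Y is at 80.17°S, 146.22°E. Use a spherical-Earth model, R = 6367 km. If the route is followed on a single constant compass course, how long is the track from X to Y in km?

11811 km

Rhumb course C = atan2(Δλ, Δψ) with Δψ = ln[tan(π/4+φ₂/2)/tan(π/4+φ₁/2)] = -2.4025, Δλ = -2.2705 → C = 223.38°
d = R·|Δφ| / |cos C| = 6367·1.34827 / 0.72679 = 11811 km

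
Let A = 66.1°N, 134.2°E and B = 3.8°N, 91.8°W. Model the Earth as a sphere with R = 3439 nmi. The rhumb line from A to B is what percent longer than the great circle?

13.1%

Great circle: σ = 1.7928 rad → d_gc = Rσ = 6165.6 nmi
Rhumb: Δφ = -1.0873, Δλ = +2.3387, Δψ = -1.4865, q = Δφ/Δψ = 0.7315 → d_rh = R√(Δφ²+q²Δλ²) = 6971.1 nmi
Excess = (6971.1 − 6165.6) / 6165.6 = 805.5 / 6165.6 = 13.06% ≈ 13.1%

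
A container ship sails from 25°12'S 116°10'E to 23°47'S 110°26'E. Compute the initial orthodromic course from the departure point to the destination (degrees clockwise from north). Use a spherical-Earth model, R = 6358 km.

284.0°

θ = atan2( sin Δλ·cos φ₂ ,  cos φ₁ sin φ₂ − sin φ₁ cos φ₂ cos Δλ )
  = atan2(-0.0914, +0.0228) = 283.99°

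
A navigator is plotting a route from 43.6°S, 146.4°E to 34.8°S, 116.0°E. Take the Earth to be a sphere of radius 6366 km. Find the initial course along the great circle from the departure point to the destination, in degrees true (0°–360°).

280.2°

θ = atan2( sin Δλ·cos φ₂ ,  cos φ₁ sin φ₂ − sin φ₁ cos φ₂ cos Δλ )
  = atan2(-0.4155, +0.0751) = 280.25°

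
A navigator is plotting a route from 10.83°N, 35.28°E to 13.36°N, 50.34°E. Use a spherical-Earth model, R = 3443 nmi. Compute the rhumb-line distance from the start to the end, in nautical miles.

Rhumb course C = atan2(Δλ, Δψ) with Δψ = ln[tan(π/4+φ₂/2)/tan(π/4+φ₁/2)] = +0.0452, Δλ = +0.2628 → C = 80.25°
d = R·|Δφ| / |cos C| = 3443·0.04416 / 0.16934 = 898 nmi

898 nmi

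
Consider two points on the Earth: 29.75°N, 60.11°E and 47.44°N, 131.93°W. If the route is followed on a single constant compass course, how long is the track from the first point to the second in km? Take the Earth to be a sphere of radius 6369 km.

14593 km

Rhumb course C = atan2(Δλ, Δψ) with Δψ = ln[tan(π/4+φ₂/2)/tan(π/4+φ₁/2)] = +0.3987, Δλ = +2.9315 → C = 82.26°
d = R·|Δφ| / |cos C| = 6369·0.30875 / 0.13475 = 14593 km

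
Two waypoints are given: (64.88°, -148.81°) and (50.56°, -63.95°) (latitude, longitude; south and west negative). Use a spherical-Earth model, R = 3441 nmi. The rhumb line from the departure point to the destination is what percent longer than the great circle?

Great circle: σ = 0.7621 rad → d_gc = Rσ = 2622.3 nmi
Rhumb: Δφ = -0.2499, Δλ = +1.4811, Δψ = -0.4755, q = Δφ/Δψ = 0.5256 → d_rh = R√(Δφ²+q²Δλ²) = 2813.3 nmi
Excess = (2813.3 − 2622.3) / 2622.3 = 191.0 / 2622.3 = 7.28% ≈ 7.3%

7.3%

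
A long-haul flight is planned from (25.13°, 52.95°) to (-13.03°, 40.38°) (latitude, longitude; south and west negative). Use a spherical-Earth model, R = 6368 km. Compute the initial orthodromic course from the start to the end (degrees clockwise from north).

199.2°

θ = atan2( sin Δλ·cos φ₂ ,  cos φ₁ sin φ₂ − sin φ₁ cos φ₂ cos Δλ )
  = atan2(-0.2120, -0.6079) = 199.23°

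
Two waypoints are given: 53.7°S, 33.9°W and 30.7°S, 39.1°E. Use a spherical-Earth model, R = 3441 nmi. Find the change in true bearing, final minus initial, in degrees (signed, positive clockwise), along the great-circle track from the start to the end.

Initial bearing θ₁ = atan2(sin Δλ cos φ₂, cos φ₁ sin φ₂ − sin φ₁ cos φ₂ cos Δλ) = 96.91°
Final bearing θ₂ = (initial bearing from the destination back to the start) + 180° = 43.12°
Δθ = θ₂ − θ₁ = -53.8°

-53.8°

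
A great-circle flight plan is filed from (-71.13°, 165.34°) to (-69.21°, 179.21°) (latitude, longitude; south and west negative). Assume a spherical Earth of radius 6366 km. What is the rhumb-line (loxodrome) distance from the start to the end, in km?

564 km

Δψ = ln[tan(π/4+φ₂/2)/tan(π/4+φ₁/2)] = +0.0989;  Δφ = +0.0335 rad,  Δλ = +0.2421 rad
q = Δφ/Δψ = 0.3390
d = R·√(Δφ² + q²Δλ²) = 6366·0.08864 = 564 km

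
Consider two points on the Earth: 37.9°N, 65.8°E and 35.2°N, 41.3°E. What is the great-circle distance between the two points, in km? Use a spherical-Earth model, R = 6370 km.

2202 km

cos σ = sin φ₁ sin φ₂ + cos φ₁ cos φ₂ cos Δλ
      = sin(37.90°)sin(35.20°) + cos(37.90°)cos(35.20°)cos(-24.50°) = 0.9408
σ = 19.808° → d = Rσ = 6370·0.34572 = 2202 km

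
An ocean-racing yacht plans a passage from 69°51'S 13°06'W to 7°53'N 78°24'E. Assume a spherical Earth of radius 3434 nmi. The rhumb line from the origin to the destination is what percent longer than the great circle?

Great circle: σ = 1.7089 rad → d_gc = Rσ = 5868.5 nmi
Rhumb: Δφ = +1.3567, Δλ = +1.5970, Δψ = +1.8658, q = Δφ/Δψ = 0.7271 → d_rh = R√(Δφ²+q²Δλ²) = 6132.4 nmi
Excess = (6132.4 − 5868.5) / 5868.5 = 263.9 / 5868.5 = 4.50% ≈ 4.5%

4.5%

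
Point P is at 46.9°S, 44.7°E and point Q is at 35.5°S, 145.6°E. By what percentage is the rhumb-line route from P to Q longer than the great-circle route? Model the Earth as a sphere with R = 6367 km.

Great circle: σ = 1.2463 rad → d_gc = Rσ = 7935.3 km
Rhumb: Δφ = +0.1990, Δλ = +1.7610, Δψ = +0.2656, q = Δφ/Δψ = 0.7493 → d_rh = R√(Δφ²+q²Δλ²) = 8496.1 km
Excess = (8496.1 − 7935.3) / 7935.3 = 560.8 / 7935.3 = 7.07% ≈ 7.1%

7.1%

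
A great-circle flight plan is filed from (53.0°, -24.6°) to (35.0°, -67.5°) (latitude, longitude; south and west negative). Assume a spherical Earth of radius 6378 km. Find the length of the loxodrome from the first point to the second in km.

3942 km

Rhumb course C = atan2(Δλ, Δψ) with Δψ = ln[tan(π/4+φ₂/2)/tan(π/4+φ₁/2)] = -0.4420, Δλ = -0.7487 → C = 239.45°
d = R·|Δφ| / |cos C| = 6378·0.31416 / 0.50835 = 3942 km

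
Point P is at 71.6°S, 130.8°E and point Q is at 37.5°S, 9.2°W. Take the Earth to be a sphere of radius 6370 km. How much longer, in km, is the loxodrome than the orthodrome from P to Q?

Great circle: cos σ = sin φ₁ sin φ₂ + cos φ₁ cos φ₂ cos Δλ,  σ = 1.1747 rad → d_gc = 7482.9 km
Rhumb line: Δψ = +1.1134, q = Δφ/Δψ = 0.5345, d_rh = R√(Δφ²+q²Δλ²) = 9142.9 km
Excess = 9142.9 − 7482.9 = 1660.0 ≈ 1660 km

1660 km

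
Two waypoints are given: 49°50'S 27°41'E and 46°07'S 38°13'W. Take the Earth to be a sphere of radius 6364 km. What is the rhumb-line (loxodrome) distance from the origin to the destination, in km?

Rhumb course C = atan2(Δλ, Δψ) with Δψ = ln[tan(π/4+φ₂/2)/tan(π/4+φ₁/2)] = +0.0970, Δλ = -1.1502 → C = 274.82°
d = R·|Δφ| / |cos C| = 6364·0.06487 / 0.08400 = 4915 km

4915 km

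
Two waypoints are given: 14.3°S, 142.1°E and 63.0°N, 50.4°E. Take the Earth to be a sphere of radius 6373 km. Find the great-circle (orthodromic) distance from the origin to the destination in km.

11510 km

Haversine: a = sin²(Δφ/2)+cos φ₁ cos φ₂ sin²(Δλ/2) = 0.61656;  σ = 2·atan2(√a,√(1−a))
σ = 103.481° → d = Rσ = 6373·1.80609 = 11510 km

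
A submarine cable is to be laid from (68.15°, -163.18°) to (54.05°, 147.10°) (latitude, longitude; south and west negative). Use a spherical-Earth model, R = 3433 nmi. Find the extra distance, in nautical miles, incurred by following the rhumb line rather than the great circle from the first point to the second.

Great circle: cos σ = sin φ₁ sin φ₂ + cos φ₁ cos φ₂ cos Δλ,  σ = 0.4676 rad → d_gc = 1605.4 nmi
Rhumb line: Δψ = -0.5193, q = Δφ/Δψ = 0.4739, d_rh = R√(Δφ²+q²Δλ²) = 1645.3 nmi
Excess = 1645.3 − 1605.4 = 39.9 ≈ 40 nmi

40 nmi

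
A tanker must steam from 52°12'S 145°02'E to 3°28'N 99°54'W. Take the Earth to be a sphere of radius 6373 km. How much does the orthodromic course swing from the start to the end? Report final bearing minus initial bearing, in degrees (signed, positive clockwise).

At departure: θ₁ = atan2(sin Δλ cos φ₂, cos φ₁ sin φ₂ − sin φ₁ cos φ₂ cos Δλ) = 108.19°
At arrival: θ₂ = atan2(sin Δλ cos φ₁, −cos φ₂ sin φ₁ + sin φ₂ cos φ₁ cos Δλ) = 35.69°
Δθ = θ₂ − θ₁ = -72.5°

-72.5°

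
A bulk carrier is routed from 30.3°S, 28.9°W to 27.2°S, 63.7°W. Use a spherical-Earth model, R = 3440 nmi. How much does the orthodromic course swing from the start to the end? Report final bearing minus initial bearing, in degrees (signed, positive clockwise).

+17.1°

Initial bearing θ₁ = atan2(sin Δλ cos φ₂, cos φ₁ sin φ₂ − sin φ₁ cos φ₂ cos Δλ) = 267.05°
Final bearing θ₂ = (initial bearing from the destination back to the start) + 180° = 284.20°
Δθ = θ₂ − θ₁ = +17.1°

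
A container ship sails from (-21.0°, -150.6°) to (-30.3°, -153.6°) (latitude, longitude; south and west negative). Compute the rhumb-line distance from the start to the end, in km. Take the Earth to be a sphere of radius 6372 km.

Rhumb course C = atan2(Δλ, Δψ) with Δψ = ln[tan(π/4+φ₂/2)/tan(π/4+φ₁/2)] = -0.1803, Δλ = -0.0524 → C = 196.19°
d = R·|Δφ| / |cos C| = 6372·0.16232 / 0.96035 = 1077 km

1077 km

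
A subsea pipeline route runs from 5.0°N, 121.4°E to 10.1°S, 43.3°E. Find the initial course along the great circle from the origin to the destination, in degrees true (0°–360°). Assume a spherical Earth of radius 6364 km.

θ = atan2( sin Δλ·cos φ₂ ,  cos φ₁ sin φ₂ − sin φ₁ cos φ₂ cos Δλ )
  = atan2(-0.9633, -0.1924) = 258.71°

258.7°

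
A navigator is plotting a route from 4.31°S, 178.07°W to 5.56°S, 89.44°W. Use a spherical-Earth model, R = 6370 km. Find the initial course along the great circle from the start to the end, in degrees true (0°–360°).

95.4°

θ = atan2( sin Δλ·cos φ₂ ,  cos φ₁ sin φ₂ − sin φ₁ cos φ₂ cos Δλ )
  = atan2(+0.9950, -0.0948) = 95.44°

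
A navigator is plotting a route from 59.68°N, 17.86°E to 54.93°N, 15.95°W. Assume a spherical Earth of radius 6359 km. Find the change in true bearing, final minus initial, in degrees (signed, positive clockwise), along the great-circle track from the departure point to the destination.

At departure: θ₁ = atan2(sin Δλ cos φ₂, cos φ₁ sin φ₂ − sin φ₁ cos φ₂ cos Δλ) = 270.19°
At arrival: θ₂ = atan2(sin Δλ cos φ₁, −cos φ₂ sin φ₁ + sin φ₂ cos φ₁ cos Δλ) = 241.47°
Δθ = θ₂ − θ₁ = -28.7°

-28.7°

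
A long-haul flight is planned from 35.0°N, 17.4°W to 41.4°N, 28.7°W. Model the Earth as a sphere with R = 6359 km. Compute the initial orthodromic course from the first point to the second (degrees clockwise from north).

N = sin Δλ·cos φ₂ = -0.1470;  D = cos φ₁ sin φ₂ − sin φ₁ cos φ₂ cos Δλ = +0.1198
initial course = atan2(N, D) = 309.18°

309.2°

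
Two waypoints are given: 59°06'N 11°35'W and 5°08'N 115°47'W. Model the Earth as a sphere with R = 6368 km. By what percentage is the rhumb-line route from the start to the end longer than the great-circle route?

5.8%

Great circle: σ = 1.6195 rad → d_gc = Rσ = 10313.0 km
Rhumb: Δφ = -0.9419, Δλ = -1.8186, Δψ = -1.1962, q = Δφ/Δψ = 0.7874 → d_rh = R√(Δφ²+q²Δλ²) = 10914.5 km
Excess = (10914.5 − 10313.0) / 10313.0 = 601.5 / 10313.0 = 5.83% ≈ 5.8%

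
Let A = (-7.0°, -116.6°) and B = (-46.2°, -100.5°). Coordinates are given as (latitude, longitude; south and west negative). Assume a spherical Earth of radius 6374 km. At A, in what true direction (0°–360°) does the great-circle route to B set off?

N = sin Δλ·cos φ₂ = +0.1919;  D = cos φ₁ sin φ₂ − sin φ₁ cos φ₂ cos Δλ = -0.6353
initial course = atan2(N, D) = 163.19°

163.2°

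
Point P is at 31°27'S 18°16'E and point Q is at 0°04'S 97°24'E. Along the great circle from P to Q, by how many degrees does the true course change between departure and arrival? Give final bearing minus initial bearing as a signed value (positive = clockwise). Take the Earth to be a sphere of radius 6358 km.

Initial bearing θ₁ = atan2(sin Δλ cos φ₂, cos φ₁ sin φ₂ − sin φ₁ cos φ₂ cos Δλ) = 84.34°
Final bearing θ₂ = (initial bearing from the destination back to the start) + 180° = 58.10°
Δθ = θ₂ − θ₁ = -26.2°

-26.2°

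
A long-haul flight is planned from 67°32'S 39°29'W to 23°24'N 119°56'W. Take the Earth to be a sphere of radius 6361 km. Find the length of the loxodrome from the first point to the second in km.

Rhumb course C = atan2(Δλ, Δψ) with Δψ = ln[tan(π/4+φ₂/2)/tan(π/4+φ₁/2)] = +2.0367, Δλ = -1.4041 → C = 325.42°
d = R·|Δφ| / |cos C| = 6361·1.58709 / 0.82330 = 12262 km

12262 km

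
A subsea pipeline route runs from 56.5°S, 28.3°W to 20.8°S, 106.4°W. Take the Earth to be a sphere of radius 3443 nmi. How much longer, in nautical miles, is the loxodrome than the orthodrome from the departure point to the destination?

145 nmi

Great circle: cos σ = sin φ₁ sin φ₂ + cos φ₁ cos φ₂ cos Δλ,  σ = 1.1565 rad → d_gc = 3982.0 nmi
Rhumb line: Δψ = +0.8295, q = Δφ/Δψ = 0.7512, d_rh = R√(Δφ²+q²Δλ²) = 4126.8 nmi
Excess = 4126.8 − 3982.0 = 144.8 ≈ 145 nmi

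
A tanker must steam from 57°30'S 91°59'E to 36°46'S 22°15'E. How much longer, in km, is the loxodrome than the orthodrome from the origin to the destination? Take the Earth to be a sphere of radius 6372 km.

Great circle: cos σ = sin φ₁ sin φ₂ + cos φ₁ cos φ₂ cos Δλ,  σ = 0.8581 rad → d_gc = 5467.5 km
Rhumb line: Δψ = +0.5419, q = Δφ/Δψ = 0.6678, d_rh = R√(Δφ²+q²Δλ²) = 5668.7 km
Excess = 5668.7 − 5467.5 = 201.2 ≈ 201 km

201 km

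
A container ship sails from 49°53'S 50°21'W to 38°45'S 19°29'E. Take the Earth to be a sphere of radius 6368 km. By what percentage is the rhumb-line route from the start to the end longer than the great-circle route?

Great circle: σ = 0.8607 rad → d_gc = Rσ = 5480.925 km
Rhumb: Δφ = +0.1943, Δλ = +1.2188, Δψ = +0.2728, q = Δφ/Δψ = 0.7122 → d_rh = R√(Δφ²+q²Δλ²) = 5664.542 km
Excess = (5664.542 − 5480.925) / 5480.925 = 183.617 / 5480.925 = 3.3501% ≈ 3.4%

3.4%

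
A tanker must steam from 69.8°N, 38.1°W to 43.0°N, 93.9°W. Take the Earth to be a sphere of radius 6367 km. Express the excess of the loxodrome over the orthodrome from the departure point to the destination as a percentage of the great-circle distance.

2.9%

Great circle: σ = 0.6729 rad → d_gc = Rσ = 4284.6 km
Rhumb: Δφ = -0.4677, Δλ = -0.9739, Δψ = -0.8924, q = Δφ/Δψ = 0.5241 → d_rh = R√(Δφ²+q²Δλ²) = 4408.2 km
Excess = (4408.2 − 4284.6) / 4284.6 = 123.6 / 4284.6 = 2.88% ≈ 2.9%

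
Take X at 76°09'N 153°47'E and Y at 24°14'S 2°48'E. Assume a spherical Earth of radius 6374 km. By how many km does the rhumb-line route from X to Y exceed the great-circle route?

Great circle: cos σ = sin φ₁ sin φ₂ + cos φ₁ cos φ₂ cos Δλ,  σ = 2.2011 rad → d_gc = 14029.9 km
Rhumb line: Δψ = -2.5444, q = Δφ/Δψ = 0.6886, d_rh = R√(Δφ²+q²Δλ²) = 16077.3 km
Excess = 16077.3 − 14029.9 = 2047.4 ≈ 2047 km

2047 km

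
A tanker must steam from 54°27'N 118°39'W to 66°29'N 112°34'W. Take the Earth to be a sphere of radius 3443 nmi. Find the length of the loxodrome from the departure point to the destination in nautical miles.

745 nmi

Rhumb course C = atan2(Δλ, Δψ) with Δψ = ln[tan(π/4+φ₂/2)/tan(π/4+φ₁/2)] = +0.4319, Δλ = +0.1062 → C = 13.81°
d = R·|Δφ| / |cos C| = 3443·0.21002 / 0.97108 = 745 nmi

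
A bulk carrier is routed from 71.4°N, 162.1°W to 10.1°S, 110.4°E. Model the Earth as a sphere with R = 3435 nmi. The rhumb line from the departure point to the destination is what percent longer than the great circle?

4.1%

Great circle: σ = 1.7239 rad → d_gc = Rσ = 5921.6 nmi
Rhumb: Δφ = -1.4224, Δλ = -1.5272, Δψ = -1.9866, q = Δφ/Δψ = 0.7160 → d_rh = R√(Δφ²+q²Δλ²) = 6163.0 nmi
Excess = (6163.0 − 5921.6) / 5921.6 = 241.4 / 5921.6 = 4.08% ≈ 4.1%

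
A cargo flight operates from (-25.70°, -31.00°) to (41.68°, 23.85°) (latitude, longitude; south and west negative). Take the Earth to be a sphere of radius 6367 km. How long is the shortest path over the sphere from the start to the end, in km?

9369 km

cos σ = sin φ₁ sin φ₂ + cos φ₁ cos φ₂ cos Δλ
      = sin(-25.70°)sin(41.68°) + cos(-25.70°)cos(41.68°)cos(54.85°) = 0.0991
σ = 84.314° → d = Rσ = 6367·1.47155 = 9369 km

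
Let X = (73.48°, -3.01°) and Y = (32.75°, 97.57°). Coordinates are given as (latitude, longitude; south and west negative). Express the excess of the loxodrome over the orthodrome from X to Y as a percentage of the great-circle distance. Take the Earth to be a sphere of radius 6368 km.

Great circle: σ = 1.0761 rad → d_gc = Rσ = 6852.8 km
Rhumb: Δφ = -0.7109, Δλ = +1.7555, Δψ = -1.3243, q = Δφ/Δψ = 0.5368 → d_rh = R√(Δφ²+q²Δλ²) = 7516.6 km
Excess = (7516.6 − 6852.8) / 6852.8 = 663.8 / 6852.8 = 9.69% ≈ 9.7%

9.7%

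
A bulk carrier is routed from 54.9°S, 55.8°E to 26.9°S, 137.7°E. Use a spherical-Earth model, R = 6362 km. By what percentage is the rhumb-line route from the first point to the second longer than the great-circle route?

4.3%

Great circle: σ = 1.1125 rad → d_gc = Rσ = 7077.8 km
Rhumb: Δφ = +0.4887, Δλ = +1.4294, Δψ = +0.6634, q = Δφ/Δψ = 0.7366 → d_rh = R√(Δφ²+q²Δλ²) = 7385.0 km
Excess = (7385.0 − 7077.8) / 7077.8 = 307.2 / 7077.8 = 4.34% ≈ 4.3%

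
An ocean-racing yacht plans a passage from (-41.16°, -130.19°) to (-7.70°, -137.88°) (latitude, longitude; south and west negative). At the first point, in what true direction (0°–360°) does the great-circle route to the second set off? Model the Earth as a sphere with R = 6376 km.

346.3°

θ = atan2( sin Δλ·cos φ₂ ,  cos φ₁ sin φ₂ − sin φ₁ cos φ₂ cos Δλ )
  = atan2(-0.1326, +0.5455) = 346.34°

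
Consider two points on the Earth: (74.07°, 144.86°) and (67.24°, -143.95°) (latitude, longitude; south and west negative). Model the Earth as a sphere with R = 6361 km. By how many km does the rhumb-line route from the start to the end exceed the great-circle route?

154 km

Great circle: cos σ = sin φ₁ sin φ₂ + cos φ₁ cos φ₂ cos Δλ,  σ = 0.4003 rad → d_gc = 2546.1 km
Rhumb line: Δψ = -0.3636, q = Δφ/Δψ = 0.3278, d_rh = R√(Δφ²+q²Δλ²) = 2699.8 km
Excess = 2699.8 − 2546.1 = 153.7 ≈ 154 km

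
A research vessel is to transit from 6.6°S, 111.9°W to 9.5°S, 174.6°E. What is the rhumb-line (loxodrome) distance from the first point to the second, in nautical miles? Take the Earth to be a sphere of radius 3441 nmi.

Δψ = ln[tan(π/4+φ₂/2)/tan(π/4+φ₁/2)] = -0.0511;  Δφ = -0.0506 rad,  Δλ = -1.2828 rad
q = Δφ/Δψ = 0.9900
d = R·√(Δφ² + q²Δλ²) = 3441·1.27104 = 4374 nmi

4374 nmi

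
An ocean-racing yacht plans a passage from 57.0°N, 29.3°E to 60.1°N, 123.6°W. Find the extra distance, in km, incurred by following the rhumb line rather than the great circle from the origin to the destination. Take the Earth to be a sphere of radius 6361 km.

2088 km

Great circle: cos σ = sin φ₁ sin φ₂ + cos φ₁ cos φ₂ cos Δλ,  σ = 1.0640 rad → d_gc = 6768.3 km
Rhumb line: Δψ = +0.1038, q = Δφ/Δψ = 0.5214, d_rh = R√(Δφ²+q²Δλ²) = 8856.6 km
Excess = 8856.6 − 6768.3 = 2088.3 ≈ 2088 km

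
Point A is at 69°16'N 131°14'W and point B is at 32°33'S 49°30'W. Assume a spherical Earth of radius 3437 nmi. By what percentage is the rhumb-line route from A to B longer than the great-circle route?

Great circle: σ = 2.0491 rad → d_gc = Rσ = 7042.8 nmi
Rhumb: Δφ = -1.7770, Δλ = +1.4265, Δψ = -2.3000, q = Δφ/Δψ = 0.7726 → d_rh = R√(Δφ²+q²Δλ²) = 7187.0 nmi
Excess = (7187.0 − 7042.8) / 7042.8 = 144.2 / 7042.8 = 2.047% ≈ 2.0%

2.0%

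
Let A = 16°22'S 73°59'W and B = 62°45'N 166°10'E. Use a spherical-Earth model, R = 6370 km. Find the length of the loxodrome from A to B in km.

13913 km

Rhumb course C = atan2(Δλ, Δψ) with Δψ = ln[tan(π/4+φ₂/2)/tan(π/4+φ₁/2)] = +1.7068, Δλ = -2.0918 → C = 309.21°
d = R·|Δφ| / |cos C| = 6370·1.38085 / 0.63221 = 13913 km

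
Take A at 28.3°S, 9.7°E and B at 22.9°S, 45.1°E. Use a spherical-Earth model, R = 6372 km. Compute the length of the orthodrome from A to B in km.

3588 km

Haversine: a = sin²(Δφ/2)+cos φ₁ cos φ₂ sin²(Δλ/2) = 0.07719;  σ = 2·atan2(√a,√(1−a))
σ = 32.262° → d = Rσ = 6372·0.56308 = 3588 km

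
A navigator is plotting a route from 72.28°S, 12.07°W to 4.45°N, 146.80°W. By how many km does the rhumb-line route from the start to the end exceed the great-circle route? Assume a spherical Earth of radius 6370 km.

Great circle: cos σ = sin φ₁ sin φ₂ + cos φ₁ cos φ₂ cos Δλ,  σ = 1.8624 rad → d_gc = 11863.3 km
Rhumb line: Δψ = +1.9364, q = Δφ/Δψ = 0.6916, d_rh = R√(Δφ²+q²Δλ²) = 13419.6 km
Excess = 13419.6 − 11863.3 = 1556.3 ≈ 1556 km

1556 km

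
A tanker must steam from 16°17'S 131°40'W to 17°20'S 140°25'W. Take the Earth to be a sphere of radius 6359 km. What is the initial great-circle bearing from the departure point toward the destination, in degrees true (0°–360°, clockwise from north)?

261.6°

θ = atan2( sin Δλ·cos φ₂ ,  cos φ₁ sin φ₂ − sin φ₁ cos φ₂ cos Δλ )
  = atan2(-0.1452, -0.0214) = 261.60°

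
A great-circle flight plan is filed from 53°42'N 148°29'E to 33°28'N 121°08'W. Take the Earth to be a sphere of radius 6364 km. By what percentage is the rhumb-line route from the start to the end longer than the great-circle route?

5.9%

Great circle: σ = 1.1139 rad → d_gc = Rσ = 7089.1 km
Rhumb: Δφ = -0.3531, Δλ = +1.5775, Δψ = -0.4948, q = Δφ/Δψ = 0.7136 → d_rh = R√(Δφ²+q²Δλ²) = 7508.6 km
Excess = (7508.6 − 7089.1) / 7089.1 = 419.5 / 7089.1 = 5.92% ≈ 5.9%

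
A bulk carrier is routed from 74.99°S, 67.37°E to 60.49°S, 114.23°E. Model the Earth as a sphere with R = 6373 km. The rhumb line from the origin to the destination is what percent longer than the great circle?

2.4%

Great circle: σ = 0.3823 rad → d_gc = Rσ = 2436.4 km
Rhumb: Δφ = +0.2531, Δλ = +0.8179, Δψ = +0.6927, q = Δφ/Δψ = 0.3653 → d_rh = R√(Δφ²+q²Δλ²) = 2495.4 km
Excess = (2495.4 − 2436.4) / 2436.4 = 59.0 / 2436.4 = 2.42% ≈ 2.4%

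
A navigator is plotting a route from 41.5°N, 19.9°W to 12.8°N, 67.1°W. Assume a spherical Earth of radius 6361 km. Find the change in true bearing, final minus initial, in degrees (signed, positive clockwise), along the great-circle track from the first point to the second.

-23.3°

At departure: θ₁ = atan2(sin Δλ cos φ₂, cos φ₁ sin φ₂ − sin φ₁ cos φ₂ cos Δλ) = 249.11°
At arrival: θ₂ = atan2(sin Δλ cos φ₁, −cos φ₂ sin φ₁ + sin φ₂ cos φ₁ cos Δλ) = 225.85°
Δθ = θ₂ − θ₁ = -23.3°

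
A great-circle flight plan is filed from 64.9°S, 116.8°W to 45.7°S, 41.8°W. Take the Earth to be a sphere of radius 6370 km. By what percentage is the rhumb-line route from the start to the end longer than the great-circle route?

Great circle: σ = 0.7601 rad → d_gc = Rσ = 4841.6 km
Rhumb: Δφ = +0.3351, Δλ = +1.3090, Δψ = +0.6036, q = Δφ/Δψ = 0.5552 → d_rh = R√(Δφ²+q²Δλ²) = 5097.8 km
Excess = (5097.8 − 4841.6) / 4841.6 = 256.2 / 4841.6 = 5.29% ≈ 5.3%

5.3%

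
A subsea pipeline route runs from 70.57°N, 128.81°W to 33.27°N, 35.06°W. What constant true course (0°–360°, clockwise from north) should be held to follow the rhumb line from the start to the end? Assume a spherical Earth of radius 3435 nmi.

Δψ = ln[tan(π/4+φ₂/2)/tan(π/4+φ₁/2)] = -1.1486
Δλ = +1.6362 rad (taken the short way round)
course = atan2(Δλ, Δψ) = 125.07°

125.1°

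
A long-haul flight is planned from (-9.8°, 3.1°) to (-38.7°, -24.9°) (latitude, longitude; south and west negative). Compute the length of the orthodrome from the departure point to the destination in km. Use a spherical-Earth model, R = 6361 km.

4245 km

Haversine: a = sin²(Δφ/2)+cos φ₁ cos φ₂ sin²(Δλ/2) = 0.10728;  σ = 2·atan2(√a,√(1−a))
σ = 38.238° → d = Rσ = 6361·0.66738 = 4245 km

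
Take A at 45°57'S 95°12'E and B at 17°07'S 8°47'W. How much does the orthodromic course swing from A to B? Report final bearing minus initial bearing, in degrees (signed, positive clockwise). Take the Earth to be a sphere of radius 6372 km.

Initial bearing θ₁ = atan2(sin Δλ cos φ₂, cos φ₁ sin φ₂ − sin φ₁ cos φ₂ cos Δλ) = 248.22°
Final bearing θ₂ = (initial bearing from the destination back to the start) + 180° = 317.50°
Δθ = θ₂ − θ₁ = +69.3°

+69.3°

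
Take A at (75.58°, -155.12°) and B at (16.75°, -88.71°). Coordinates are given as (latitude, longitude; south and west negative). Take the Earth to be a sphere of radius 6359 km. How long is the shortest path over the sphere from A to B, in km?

7547 km

Haversine: a = sin²(Δφ/2)+cos φ₁ cos φ₂ sin²(Δλ/2) = 0.31273;  σ = 2·atan2(√a,√(1−a))
σ = 68.004° → d = Rσ = 6359·1.18689 = 7547 km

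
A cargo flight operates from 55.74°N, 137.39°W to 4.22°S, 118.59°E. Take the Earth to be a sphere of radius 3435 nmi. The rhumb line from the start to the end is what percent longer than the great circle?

Great circle: σ = 1.7689 rad → d_gc = Rσ = 6076.2 nmi
Rhumb: Δφ = -1.0465, Δλ = -1.8155, Δψ = -1.2507, q = Δφ/Δψ = 0.8367 → d_rh = R√(Δφ²+q²Δλ²) = 6336.5 nmi
Excess = (6336.5 − 6076.2) / 6076.2 = 260.3 / 6076.2 = 4.28% ≈ 4.3%

4.3%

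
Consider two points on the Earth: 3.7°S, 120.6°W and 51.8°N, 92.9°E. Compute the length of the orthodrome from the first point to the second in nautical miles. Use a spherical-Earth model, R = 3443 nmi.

cos σ = sin φ₁ sin φ₂ + cos φ₁ cos φ₂ cos Δλ
      = sin(-3.70°)sin(51.80°) + cos(-3.70°)cos(51.80°)cos(-146.50°) = -0.5653
σ = 124.425° → d = Rσ = 3443·2.17162 = 7477 nmi

7477 nmi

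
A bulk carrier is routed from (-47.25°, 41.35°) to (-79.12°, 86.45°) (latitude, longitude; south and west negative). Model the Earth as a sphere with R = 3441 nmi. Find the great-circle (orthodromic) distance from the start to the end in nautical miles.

Haversine: a = sin²(Δφ/2)+cos φ₁ cos φ₂ sin²(Δλ/2) = 0.09422;  σ = 2·atan2(√a,√(1−a))
σ = 35.751° → d = Rσ = 3441·0.62397 = 2147 nmi

2147 nmi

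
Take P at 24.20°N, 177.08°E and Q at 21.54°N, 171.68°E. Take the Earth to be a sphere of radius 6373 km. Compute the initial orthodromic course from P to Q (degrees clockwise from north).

θ = atan2( sin Δλ·cos φ₂ ,  cos φ₁ sin φ₂ − sin φ₁ cos φ₂ cos Δλ )
  = atan2(-0.0875, -0.0447) = 242.94°

242.9°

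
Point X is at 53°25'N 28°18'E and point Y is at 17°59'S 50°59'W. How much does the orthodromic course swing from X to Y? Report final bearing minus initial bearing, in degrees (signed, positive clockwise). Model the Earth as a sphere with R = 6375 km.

Initial bearing θ₁ = atan2(sin Δλ cos φ₂, cos φ₁ sin φ₂ − sin φ₁ cos φ₂ cos Δλ) = 250.77°
Final bearing θ₂ = (initial bearing from the destination back to the start) + 180° = 216.27°
Δθ = θ₂ − θ₁ = -34.5°

-34.5°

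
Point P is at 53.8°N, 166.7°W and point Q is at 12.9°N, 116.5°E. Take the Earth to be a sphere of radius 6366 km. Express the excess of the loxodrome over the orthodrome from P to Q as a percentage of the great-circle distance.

Great circle: σ = 1.2539 rad → d_gc = Rσ = 7982.4 km
Rhumb: Δφ = -0.7138, Δλ = -1.3404, Δψ = -0.8912, q = Δφ/Δψ = 0.8010 → d_rh = R√(Δφ²+q²Δλ²) = 8207.8 km
Excess = (8207.8 − 7982.4) / 7982.4 = 225.4 / 7982.4 = 2.82% ≈ 2.8%

2.8%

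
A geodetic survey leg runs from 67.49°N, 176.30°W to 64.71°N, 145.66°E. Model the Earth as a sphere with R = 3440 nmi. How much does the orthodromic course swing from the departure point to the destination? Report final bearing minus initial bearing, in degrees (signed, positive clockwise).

-35.0°

Initial bearing θ₁ = atan2(sin Δλ cos φ₂, cos φ₁ sin φ₂ − sin φ₁ cos φ₂ cos Δλ) = 277.64°
Final bearing θ₂ = (initial bearing from the destination back to the start) + 180° = 242.65°
Δθ = θ₂ − θ₁ = -35.0°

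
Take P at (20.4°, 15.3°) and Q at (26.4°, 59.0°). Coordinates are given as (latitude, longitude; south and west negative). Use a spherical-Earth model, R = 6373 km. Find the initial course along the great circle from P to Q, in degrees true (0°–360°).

θ = atan2( sin Δλ·cos φ₂ ,  cos φ₁ sin φ₂ − sin φ₁ cos φ₂ cos Δλ )
  = atan2(+0.6188, +0.1910) = 72.85°

72.8°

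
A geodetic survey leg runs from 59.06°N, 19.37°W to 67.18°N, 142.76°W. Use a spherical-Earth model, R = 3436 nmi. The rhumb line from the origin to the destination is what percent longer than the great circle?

18.8%

Great circle: σ = 0.8219 rad → d_gc = Rσ = 2824.0 nmi
Rhumb: Δφ = +0.1417, Δλ = -2.1536, Δψ = +0.3158, q = Δφ/Δψ = 0.4488 → d_rh = R√(Δφ²+q²Δλ²) = 3356.3 nmi
Excess = (3356.3 − 2824.0) / 2824.0 = 532.3 / 2824.0 = 18.849% ≈ 18.8%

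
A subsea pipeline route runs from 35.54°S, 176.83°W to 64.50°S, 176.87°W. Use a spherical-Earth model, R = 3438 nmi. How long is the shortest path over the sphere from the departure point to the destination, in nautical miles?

1738 nmi

Haversine: a = sin²(Δφ/2)+cos φ₁ cos φ₂ sin²(Δλ/2) = 0.06252;  σ = 2·atan2(√a,√(1−a))
σ = 28.960° → d = Rσ = 3438·0.50545 = 1738 nmi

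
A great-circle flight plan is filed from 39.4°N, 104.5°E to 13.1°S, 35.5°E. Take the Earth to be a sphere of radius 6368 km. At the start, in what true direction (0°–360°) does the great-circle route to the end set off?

θ = atan2( sin Δλ·cos φ₂ ,  cos φ₁ sin φ₂ − sin φ₁ cos φ₂ cos Δλ )
  = atan2(-0.9093, -0.3967) = 246.43°

246.4°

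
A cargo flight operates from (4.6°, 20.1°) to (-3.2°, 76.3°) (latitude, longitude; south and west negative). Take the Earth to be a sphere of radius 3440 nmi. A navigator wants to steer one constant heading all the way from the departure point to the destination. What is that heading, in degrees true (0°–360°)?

97.9°

Δψ = ln[tan(π/4+φ₂/2)/tan(π/4+φ₁/2)] = -0.1363
Δλ = +0.9809 rad (taken the short way round)
course = atan2(Δλ, Δψ) = 97.91°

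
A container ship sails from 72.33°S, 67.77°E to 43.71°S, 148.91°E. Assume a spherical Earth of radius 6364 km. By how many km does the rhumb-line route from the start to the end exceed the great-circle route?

Great circle: cos σ = sin φ₁ sin φ₂ + cos φ₁ cos φ₂ cos Δλ,  σ = 0.8063 rad → d_gc = 5131.1 km
Rhumb line: Δψ = +1.0117, q = Δφ/Δψ = 0.4938, d_rh = R√(Δφ²+q²Δλ²) = 5468.8 km
Excess = 5468.8 − 5131.1 = 337.7 ≈ 338 km

338 km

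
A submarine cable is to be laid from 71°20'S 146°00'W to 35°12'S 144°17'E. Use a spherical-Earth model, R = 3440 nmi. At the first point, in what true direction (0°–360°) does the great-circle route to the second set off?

θ = atan2( sin Δλ·cos φ₂ ,  cos φ₁ sin φ₂ − sin φ₁ cos φ₂ cos Δλ )
  = atan2(-0.7665, +0.0839) = 276.25°

276.2°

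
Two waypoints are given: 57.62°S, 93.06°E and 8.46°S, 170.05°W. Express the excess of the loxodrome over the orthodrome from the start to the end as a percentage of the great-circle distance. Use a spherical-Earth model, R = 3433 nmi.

5.0%

Great circle: σ = 1.5101 rad → d_gc = Rσ = 5184.0 nmi
Rhumb: Δφ = +0.8580, Δλ = +1.6910, Δψ = +1.0885, q = Δφ/Δψ = 0.7882 → d_rh = R√(Δφ²+q²Δλ²) = 5442.0 nmi
Excess = (5442.0 − 5184.0) / 5184.0 = 258.0 / 5184.0 = 4.98% ≈ 5.0%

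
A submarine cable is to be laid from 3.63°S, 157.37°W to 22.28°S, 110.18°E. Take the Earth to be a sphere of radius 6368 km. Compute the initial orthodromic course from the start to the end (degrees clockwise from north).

247.6°

θ = atan2( sin Δλ·cos φ₂ ,  cos φ₁ sin φ₂ − sin φ₁ cos φ₂ cos Δλ )
  = atan2(-0.9245, -0.3809) = 247.61°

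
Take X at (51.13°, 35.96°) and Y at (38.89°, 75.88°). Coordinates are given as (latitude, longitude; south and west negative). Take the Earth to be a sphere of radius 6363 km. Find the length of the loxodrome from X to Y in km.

3400 km

Δψ = ln[tan(π/4+φ₂/2)/tan(π/4+φ₁/2)] = -0.3039;  Δφ = -0.2136 rad,  Δλ = +0.6967 rad
q = Δφ/Δψ = 0.7029
d = R·√(Δφ² + q²Δλ²) = 6363·0.53432 = 3400 km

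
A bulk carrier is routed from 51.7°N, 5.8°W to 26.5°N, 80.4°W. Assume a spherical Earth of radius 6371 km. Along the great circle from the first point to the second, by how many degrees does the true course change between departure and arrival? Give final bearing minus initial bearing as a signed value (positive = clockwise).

At departure: θ₁ = atan2(sin Δλ cos φ₂, cos φ₁ sin φ₂ − sin φ₁ cos φ₂ cos Δλ) = 275.96°
At arrival: θ₂ = atan2(sin Δλ cos φ₁, −cos φ₂ sin φ₁ + sin φ₂ cos φ₁ cos Δλ) = 223.54°
Δθ = θ₂ − θ₁ = -52.4°

-52.4°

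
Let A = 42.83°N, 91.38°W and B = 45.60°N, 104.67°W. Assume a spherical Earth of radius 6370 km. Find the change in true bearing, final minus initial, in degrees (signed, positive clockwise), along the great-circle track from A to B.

-9.3°

At departure: θ₁ = atan2(sin Δλ cos φ₂, cos φ₁ sin φ₂ − sin φ₁ cos φ₂ cos Δλ) = 290.79°
At arrival: θ₂ = atan2(sin Δλ cos φ₁, −cos φ₂ sin φ₁ + sin φ₂ cos φ₁ cos Δλ) = 281.50°
Δθ = θ₂ − θ₁ = -9.3°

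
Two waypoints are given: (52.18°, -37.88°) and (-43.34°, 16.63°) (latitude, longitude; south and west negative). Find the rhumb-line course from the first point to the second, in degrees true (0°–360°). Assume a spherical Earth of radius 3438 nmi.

153.5°

Δψ = ln[tan(π/4+φ₂/2)/tan(π/4+φ₁/2)] = -1.9123
Δλ = +0.9514 rad (taken the short way round)
course = atan2(Δλ, Δψ) = 153.55°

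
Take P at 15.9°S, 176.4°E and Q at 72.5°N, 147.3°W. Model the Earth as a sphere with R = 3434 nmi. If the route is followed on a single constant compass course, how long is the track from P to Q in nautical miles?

5523 nmi

Δψ = ln[tan(π/4+φ₂/2)/tan(π/4+φ₁/2)] = +2.1525;  Δφ = +1.5429 rad,  Δλ = +0.6336 rad
q = Δφ/Δψ = 0.7168
d = R·√(Δφ² + q²Δλ²) = 3434·1.60831 = 5523 nmi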